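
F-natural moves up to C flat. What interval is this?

diminished fifth

Counting letters F–G–A–B–C gives a fifth.
F→Cb = 6 semitones, 1 narrower than the perfect fifth (7), so diminished.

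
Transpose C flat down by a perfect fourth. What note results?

Gb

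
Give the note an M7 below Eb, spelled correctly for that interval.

A seventh below E lands on the letter F.
A major seventh spans 11 semitones, so Eb moves to pitch class 4. On the letter F that is Fb.

Fb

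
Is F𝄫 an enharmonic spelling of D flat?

No

Two spellings are enharmonically equivalent only if they share a pitch class.
Here Fbb → 3, Db → 1; 1 ≠ 3, so they are not.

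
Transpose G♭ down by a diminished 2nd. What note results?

G down a major second is F, so the target letter is F.
From Gb, a diminished second is 0 semitones down: F#.

F#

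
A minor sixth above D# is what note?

A sixth above D lands on the letter B.
A minor sixth spans 8 semitones, so D# moves to pitch class 11. On the letter B that is B.

B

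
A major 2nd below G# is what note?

F#

A second below G lands on the letter F.
A major second spans 2 semitones, so G# moves to pitch class 6. On the letter F that is F#.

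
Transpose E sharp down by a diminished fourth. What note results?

A fourth below E lands on the letter B.
A diminished fourth spans 4 semitones, so E# moves to pitch class 1. On the letter B that is B##.

B##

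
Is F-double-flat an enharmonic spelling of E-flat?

Fbb is pitch class 3; Eb is pitch class 3.
All spellings map to pitch class 3, so they are enharmonically equivalent.

Yes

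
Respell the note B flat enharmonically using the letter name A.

Plain A sits 1 semitone below Bb, so on the letter A the same pitch needs a sharp: A#.

A#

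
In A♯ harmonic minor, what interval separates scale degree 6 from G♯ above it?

Scale degree 6 of A# harmonic minor is F#.
F# up to G#: letters F→G make it a second; 2 semitones makes it major.

major second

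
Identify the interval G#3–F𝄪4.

Counting letters G–A–B–C–D–E–F gives a seventh.
G#→F## = 11 semitones, exactly the major seventh.

major seventh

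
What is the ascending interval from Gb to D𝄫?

The letter names run G→D, a span of 4 letter steps, so the interval is some kind of fifth.
Gb to Dbb is 6 semitones. A perfect fifth is 7, so 6 makes it diminished.

diminished fifth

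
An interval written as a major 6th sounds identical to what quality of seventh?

diminished

A major sixth spans 9 semitones.
A seventh spanning 9 semitones is diminished (the major seventh is 11).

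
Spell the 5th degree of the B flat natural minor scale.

F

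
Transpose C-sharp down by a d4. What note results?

G##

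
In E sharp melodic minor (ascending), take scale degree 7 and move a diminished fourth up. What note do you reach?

Scale degree 7 of E# melodic minor (ascending) is D##.
A diminished fourth (4 semitones) above D## lands on the letter G, giving G#.

G#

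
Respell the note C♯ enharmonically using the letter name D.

C# is pitch class 1. The letter D alone is pitch class 2.
To reach pitch class 1 from D requires an offset of -1 semitone, i.e. flat: Db.

Db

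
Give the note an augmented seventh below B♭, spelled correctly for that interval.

B down a major seventh is C, so the target letter is C.
From Bb, an augmented seventh is 12 semitones down: Cbb.

Cbb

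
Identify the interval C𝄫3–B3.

doubly augmented seventh

The letter names run C→B, a span of 6 letter steps, so the interval is some kind of seventh.
Cbb to B is 13 semitones. A major seventh is 11, so 13 makes it doubly augmented.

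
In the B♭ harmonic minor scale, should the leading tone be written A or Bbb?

A

Each scale degree takes a distinct letter name. Degree 7 of a scale on B must use the letter A.
A and Bbb are enharmonically the same pitch, but only A uses the letter A, so it is the correct spelling here.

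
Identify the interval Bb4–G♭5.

Counting letters B–C–D–E–F–G gives a sixth.
Bb→Gb = 8 semitones, 1 narrower than the major sixth (9), so minor.

minor sixth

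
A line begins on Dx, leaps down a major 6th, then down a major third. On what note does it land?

D#

A major sixth down from D## is F## (letter F, 9 semitones down).
A major third down from F## is D# (letter D, 4 semitones down).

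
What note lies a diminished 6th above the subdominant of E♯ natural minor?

F

The subdominant of E# natural minor is A#.
A diminished sixth (7 semitones) above A# lands on the letter F, giving F.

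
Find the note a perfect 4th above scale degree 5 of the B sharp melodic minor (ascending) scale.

B#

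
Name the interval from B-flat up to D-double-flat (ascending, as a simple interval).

diminished third

Counting letters B–C–D gives a third.
Bb→Dbb = 2 semitones, 2 narrower than the major third (4), so diminished.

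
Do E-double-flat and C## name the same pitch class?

Ebb = pitch class 2 and C## = pitch class 2 — the same pitch class, so they are enharmonic equivalents.

Yes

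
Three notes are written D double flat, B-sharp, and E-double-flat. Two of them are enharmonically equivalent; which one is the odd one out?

Ebb

In 12-tone equal temperament, enharmonic equivalents share a pitch class. Dbb is pitch class 0; B# is pitch class 0; Ebb is pitch class 2.
Dbb and B# share pitch class 0, while Ebb is pitch class 2.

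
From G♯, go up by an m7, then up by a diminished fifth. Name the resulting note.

A minor seventh up from G# is F# (letter F, 10 semitones up).
A diminished fifth up from F# is C (letter C, 6 semitones up).

C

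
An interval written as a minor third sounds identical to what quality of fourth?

A minor third spans 3 semitones.
A fourth spanning 3 semitones is doubly diminished (the perfect fourth is 5).

doubly diminished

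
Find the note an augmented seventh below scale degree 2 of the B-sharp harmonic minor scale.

Scale degree 2 of B# harmonic minor is C##.
An augmented seventh (12 semitones) below C## lands on the letter D, giving D.

D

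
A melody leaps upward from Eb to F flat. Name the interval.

Counting letters E–F gives a second.
Eb→Fb = 1 semitone, 1 narrower than the major second (2), so minor.

minor second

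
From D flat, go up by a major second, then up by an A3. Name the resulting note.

A major second up from Db is Eb (letter E, 2 semitones up).
An augmented third up from Eb is G# (letter G, 5 semitones up).

G#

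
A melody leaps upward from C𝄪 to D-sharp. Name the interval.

minor second

Counting letters C–D gives a second.
C##→D# = 1 semitone, 1 narrower than the major second (2), so minor.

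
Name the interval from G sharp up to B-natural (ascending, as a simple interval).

Counting letters G–A–B gives a third.
G#→B = 3 semitones, 1 narrower than the major third (4), so minor.

minor third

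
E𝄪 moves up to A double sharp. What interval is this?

perfect fourth

The letter names run E→A, a span of 3 letter steps, so the interval is some kind of fourth.
E## to A## is 5 semitones. A perfect fourth is 5, so 5 makes it perfect.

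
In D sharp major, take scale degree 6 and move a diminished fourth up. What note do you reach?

Scale degree 6 of D# major is B#.
A diminished fourth (4 semitones) above B# lands on the letter E, giving E.

E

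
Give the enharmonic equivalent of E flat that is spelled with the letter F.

Fbb

Plain F sits 2 semitones above Eb, so on the letter F the same pitch needs a double flat: Fbb.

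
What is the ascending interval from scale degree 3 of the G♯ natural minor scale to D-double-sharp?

augmented third

Scale degree 3 of G# natural minor is B.
B up to D##: letters B→D make it a third; 5 semitones makes it augmented.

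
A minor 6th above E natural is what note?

A sixth above E lands on the letter C.
A minor sixth spans 8 semitones, so E moves to pitch class 0. On the letter C that is C.

C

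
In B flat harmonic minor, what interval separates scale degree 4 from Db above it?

Scale degree 4 of Bb harmonic minor is Eb.
Eb up to Db: letters E→D make it a seventh; 10 semitones makes it minor.

minor seventh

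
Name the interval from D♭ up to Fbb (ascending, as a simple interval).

Counting letters D–E–F gives a third.
Db→Fbb = 2 semitones, 2 narrower than the major third (4), so diminished.

diminished third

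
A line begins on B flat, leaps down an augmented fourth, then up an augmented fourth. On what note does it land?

Bb

An augmented fourth down from Bb is Fb (letter F, 6 semitones down).
An augmented fourth up from Fb is Bb (letter B, 6 semitones up).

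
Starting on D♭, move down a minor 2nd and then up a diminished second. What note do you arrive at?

A minor second down from Db is C (letter C, 1 semitone down).
A diminished second up from C is Dbb (letter D, 0 semitones up).

Dbb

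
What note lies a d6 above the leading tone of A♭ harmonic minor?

The leading tone of Ab harmonic minor is G.
A diminished sixth (7 semitones) above G lands on the letter E, giving Ebb.

Ebb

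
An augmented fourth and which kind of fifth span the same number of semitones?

An augmented fourth spans 6 semitones.
A fifth spanning 6 semitones is diminished (the perfect fifth is 7).

diminished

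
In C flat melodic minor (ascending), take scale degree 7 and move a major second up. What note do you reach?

Scale degree 7 of Cb melodic minor (ascending) is Bb.
A major second (2 semitones) above Bb lands on the letter C, giving C.

C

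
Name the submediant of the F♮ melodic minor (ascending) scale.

The F melodic minor (ascending) scale runs F G Ab Bb C D E.
Degree 6 is D.

D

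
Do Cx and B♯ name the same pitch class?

No

Two spellings are enharmonically equivalent only if they share a pitch class.
Here C## → 2, B# → 0; 0 ≠ 2, so they are not.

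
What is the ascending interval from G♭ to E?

Counting letters G–A–B–C–D–E gives a sixth.
Gb→E = 10 semitones, 1 wider than the major sixth (9), so augmented.

augmented sixth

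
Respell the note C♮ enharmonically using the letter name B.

B#

Plain B sits 1 semitone below C, so on the letter B the same pitch needs a sharp: B#.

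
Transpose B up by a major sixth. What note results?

A sixth above B lands on the letter G.
A major sixth spans 9 semitones, so B moves to pitch class 8. On the letter G that is G#.

G#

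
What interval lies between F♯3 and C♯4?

perfect fifth

Counting letters F–G–A–B–C gives a fifth.
F#→C# = 7 semitones, exactly the perfect fifth.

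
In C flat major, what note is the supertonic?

Degree 2 takes the letter 1 step above C, which is D.
In major, degree 2 sits 2 semitones above the tonic. Cb + 2 semitones is pitch class 1, spelled on D as Db.

Db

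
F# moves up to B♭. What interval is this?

diminished fourth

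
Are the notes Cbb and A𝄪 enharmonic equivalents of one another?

Cbb is pitch class 10; A## is pitch class 11.
The pitch classes differ (10 vs. 11), so they are not enharmonic equivalents.

No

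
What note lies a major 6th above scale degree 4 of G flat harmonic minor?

Scale degree 4 of Gb harmonic minor is Cb.
A major sixth (9 semitones) above Cb lands on the letter A, giving Ab.

Ab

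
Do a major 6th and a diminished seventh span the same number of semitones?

Yes

A major sixth spans 9 semitones; a diminished seventh spans 9.
They are enharmonically equivalent.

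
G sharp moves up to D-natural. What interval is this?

Counting letters G–A–B–C–D gives a fifth.
G#→D = 6 semitones, 1 narrower than the perfect fifth (7), so diminished.

diminished fifth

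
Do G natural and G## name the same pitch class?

No

Two spellings are enharmonically equivalent only if they share a pitch class.
Here G → 7, G## → 9; 7 ≠ 9, so they are not.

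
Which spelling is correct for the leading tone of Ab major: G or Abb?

G

Each scale degree takes a distinct letter name. Degree 7 of a scale on A must use the letter G.
G and Abb are enharmonically the same pitch, but only G uses the letter G, so it is the correct spelling here.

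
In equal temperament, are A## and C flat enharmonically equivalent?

Yes

A## is pitch class 11; Cb is pitch class 11.
All spellings map to pitch class 11, so they are enharmonically equivalent.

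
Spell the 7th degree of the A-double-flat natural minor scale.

Gbb

Degree 7 takes the letter 6 steps above A, which is G.
In natural minor, degree 7 sits 10 semitones above the tonic. Abb + 10 semitones is pitch class 5, spelled on G as Gbb.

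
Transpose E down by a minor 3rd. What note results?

A third below E lands on the letter C.
A minor third spans 3 semitones, so E moves to pitch class 1. On the letter C that is C#.

C#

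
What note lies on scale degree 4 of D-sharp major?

The D# major scale runs D# E# F## G# A# B# C##.
Degree 4 is G#.

G#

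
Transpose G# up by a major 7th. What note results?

G up a major seventh is F#, so the target letter is F.
From G#, a major seventh is 11 semitones up: F##.

F##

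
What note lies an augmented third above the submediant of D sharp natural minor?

D##

The submediant of D# natural minor is B.
An augmented third (5 semitones) above B lands on the letter D, giving D##.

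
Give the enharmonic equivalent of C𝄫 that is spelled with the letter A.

A#

Plain A sits 1 semitone below Cbb, so on the letter A the same pitch needs a sharp: A#.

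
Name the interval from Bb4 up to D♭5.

Counting letters B–C–D gives a third.
Bb→Db = 3 semitones, 1 narrower than the major third (4), so minor.

minor third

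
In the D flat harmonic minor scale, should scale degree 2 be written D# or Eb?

Each scale degree takes a distinct letter name. Degree 2 of a scale on D must use the letter E.
Eb and D# are enharmonically the same pitch, but only Eb uses the letter E, so it is the correct spelling here.

Eb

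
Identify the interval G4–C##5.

The letter names run G→C, a span of 3 letter steps, so the interval is some kind of fourth.
G to C## is 7 semitones. A perfect fourth is 5, so 7 makes it doubly augmented.

doubly augmented fourth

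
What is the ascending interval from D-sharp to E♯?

major second

Counting letters D–E gives a second.
D#→E# = 2 semitones, exactly the major second.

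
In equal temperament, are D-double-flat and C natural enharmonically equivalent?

Dbb is pitch class 0; C is pitch class 0.
All spellings map to pitch class 0, so they are enharmonically equivalent.

Yes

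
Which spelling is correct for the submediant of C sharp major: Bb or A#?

A#

Each scale degree takes a distinct letter name. Degree 6 of a scale on C must use the letter A.
A# and Bb are enharmonically the same pitch, but only A# uses the letter A, so it is the correct spelling here.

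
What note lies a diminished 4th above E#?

E up a perfect fourth is A, so the target letter is A.
From E#, a diminished fourth is 4 semitones up: A.

A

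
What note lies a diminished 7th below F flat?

G

F down a major seventh is Gb, so the target letter is G.
From Fb, a diminished seventh is 9 semitones down: G.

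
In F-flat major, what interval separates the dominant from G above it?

augmented fifth

The dominant of Fb major is Cb.
Cb up to G: letters C→G make it a fifth; 8 semitones makes it augmented.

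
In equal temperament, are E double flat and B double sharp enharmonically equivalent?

Two spellings are enharmonically equivalent only if they share a pitch class.
Here Ebb → 2, B## → 1; 1 ≠ 2, so they are not.

No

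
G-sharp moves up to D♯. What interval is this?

perfect fifth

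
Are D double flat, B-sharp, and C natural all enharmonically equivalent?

Dbb is pitch class 0; B# is pitch class 0; C is pitch class 0.
All spellings map to pitch class 0, so they are enharmonically equivalent.

Yes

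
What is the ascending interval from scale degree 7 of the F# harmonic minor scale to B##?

Scale degree 7 of F# harmonic minor is E#.
E# up to B##: letters E→B make it a fifth; 8 semitones makes it augmented.

augmented fifth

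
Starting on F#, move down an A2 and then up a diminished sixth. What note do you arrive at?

Cbb

An augmented second down from F# is Eb (letter E, 3 semitones down).
A diminished sixth up from Eb is Cbb (letter C, 7 semitones up).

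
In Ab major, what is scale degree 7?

G

The Ab major scale runs Ab Bb C Db Eb F G.
Degree 7 is G.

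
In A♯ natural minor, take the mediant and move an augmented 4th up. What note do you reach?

F##

The mediant of A# natural minor is C#.
An augmented fourth (6 semitones) above C# lands on the letter F, giving F##.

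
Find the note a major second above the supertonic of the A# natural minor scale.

The supertonic of A# natural minor is B#.
A major second (2 semitones) above B# lands on the letter C, giving C##.

C##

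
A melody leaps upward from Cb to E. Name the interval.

augmented third

The letter names run C→E, a span of 2 letter steps, so the interval is some kind of third.
Cb to E is 5 semitones. A major third is 4, so 5 makes it augmented.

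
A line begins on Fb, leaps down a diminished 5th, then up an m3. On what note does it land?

Db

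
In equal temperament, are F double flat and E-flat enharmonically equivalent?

Fbb is pitch class 3; Eb is pitch class 3.
All spellings map to pitch class 3, so they are enharmonically equivalent.

Yes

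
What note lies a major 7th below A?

A down a major seventh is Bb, so the target letter is B.
From A, a major seventh is 11 semitones down: Bb.

Bb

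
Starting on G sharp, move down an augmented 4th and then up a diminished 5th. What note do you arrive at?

Ab

An augmented fourth down from G# is D (letter D, 6 semitones down).
A diminished fifth up from D is Ab (letter A, 6 semitones up).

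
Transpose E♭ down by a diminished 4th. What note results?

A fourth below E lands on the letter B.
A diminished fourth spans 4 semitones, so Eb moves to pitch class 11. On the letter B that is B.

B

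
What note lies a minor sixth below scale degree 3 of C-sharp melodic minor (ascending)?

Scale degree 3 of C# melodic minor (ascending) is E.
A minor sixth (8 semitones) below E lands on the letter G, giving G#.

G#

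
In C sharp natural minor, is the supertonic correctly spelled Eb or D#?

D#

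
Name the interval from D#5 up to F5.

Counting letters D–E–F gives a third.
D#→F = 2 semitones, 2 narrower than the major third (4), so diminished.

diminished third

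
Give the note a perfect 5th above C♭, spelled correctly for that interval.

Gb

C up a perfect fifth is G, so the target letter is G.
From Cb, a perfect fifth is 7 semitones up: Gb.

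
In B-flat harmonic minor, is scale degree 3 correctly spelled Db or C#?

Each scale degree takes a distinct letter name. Degree 3 of a scale on B must use the letter D.
Db and C# are enharmonically the same pitch, but only Db uses the letter D, so it is the correct spelling here.

Db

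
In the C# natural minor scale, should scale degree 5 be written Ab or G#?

G#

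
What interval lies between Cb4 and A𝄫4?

minor sixth

The letter names run C→A, a span of 5 letter steps, so the interval is some kind of sixth.
Cb to Abb is 8 semitones. A major sixth is 9, so 8 makes it minor.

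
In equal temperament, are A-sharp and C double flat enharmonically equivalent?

Yes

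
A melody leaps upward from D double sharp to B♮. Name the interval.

The letter names run D→B, a span of 5 letter steps, so the interval is some kind of sixth.
D## to B is 7 semitones. A major sixth is 9, so 7 makes it diminished.

diminished sixth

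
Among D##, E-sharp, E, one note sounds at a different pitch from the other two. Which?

E#

In 12-tone equal temperament, enharmonic equivalents share a pitch class. D## is pitch class 4; E# is pitch class 5; E is pitch class 4.
D## and E share pitch class 4, while E# is pitch class 5.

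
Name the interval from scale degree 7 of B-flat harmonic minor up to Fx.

augmented sixth

Scale degree 7 of Bb harmonic minor is A.
A up to F##: letters A→F make it a sixth; 10 semitones makes it augmented.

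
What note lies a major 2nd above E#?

F##

E up a major second is F#, so the target letter is F.
From E#, a major second is 2 semitones up: F##.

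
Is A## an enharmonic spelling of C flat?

Yes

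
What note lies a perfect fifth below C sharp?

F#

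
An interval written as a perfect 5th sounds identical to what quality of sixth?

diminished

A perfect fifth spans 7 semitones.
A sixth spanning 7 semitones is diminished (the major sixth is 9).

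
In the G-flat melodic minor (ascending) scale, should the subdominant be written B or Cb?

Each scale degree takes a distinct letter name. Degree 4 of a scale on G must use the letter C.
Cb and B are enharmonically the same pitch, but only Cb uses the letter C, so it is the correct spelling here.

Cb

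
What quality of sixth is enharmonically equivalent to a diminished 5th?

A diminished fifth spans 6 semitones.
A sixth spanning 6 semitones is doubly diminished (the major sixth is 9).

doubly diminished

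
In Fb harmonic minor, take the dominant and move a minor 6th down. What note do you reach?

Eb

The dominant of Fb harmonic minor is Cb.
A minor sixth (8 semitones) below Cb lands on the letter E, giving Eb.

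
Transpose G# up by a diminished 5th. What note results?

D

G up a perfect fifth is D, so the target letter is D.
From G#, a diminished fifth is 6 semitones up: D.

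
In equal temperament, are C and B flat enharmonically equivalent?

No

Two spellings are enharmonically equivalent only if they share a pitch class.
Here C → 0, Bb → 10; 0 ≠ 10, so they are not.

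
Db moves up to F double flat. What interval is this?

diminished third

The letter names run D→F, a span of 2 letter steps, so the interval is some kind of third.
Db to Fbb is 2 semitones. A major third is 4, so 2 makes it diminished.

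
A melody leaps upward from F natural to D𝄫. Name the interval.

The letter names run F→D, a span of 5 letter steps, so the interval is some kind of sixth.
F to Dbb is 7 semitones. A major sixth is 9, so 7 makes it diminished.

diminished sixth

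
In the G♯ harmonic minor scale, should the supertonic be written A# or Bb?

A#

Each scale degree takes a distinct letter name. Degree 2 of a scale on G must use the letter A.
A# and Bb are enharmonically the same pitch, but only A# uses the letter A, so it is the correct spelling here.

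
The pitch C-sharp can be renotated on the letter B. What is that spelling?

B##

Plain B sits 2 semitones below C#, so on the letter B the same pitch needs a double sharp: B##.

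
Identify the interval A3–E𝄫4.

The letter names run A→E, a span of 4 letter steps, so the interval is some kind of fifth.
A to Ebb is 5 semitones. A perfect fifth is 7, so 5 makes it doubly diminished.

doubly diminished fifth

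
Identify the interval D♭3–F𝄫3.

The letter names run D→F, a span of 2 letter steps, so the interval is some kind of third.
Db to Fbb is 2 semitones. A major third is 4, so 2 makes it diminished.

diminished third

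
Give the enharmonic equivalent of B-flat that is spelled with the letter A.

Plain A sits 1 semitone below Bb, so on the letter A the same pitch needs a sharp: A#.

A#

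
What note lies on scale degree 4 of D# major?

G#

Degree 4 takes the letter 3 steps above D, which is G.
In major, degree 4 sits 5 semitones above the tonic. D# + 5 semitones is pitch class 8, spelled on G as G#.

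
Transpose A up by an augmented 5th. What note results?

E#

A up a perfect fifth is E, so the target letter is E.
From A, an augmented fifth is 8 semitones up: E#.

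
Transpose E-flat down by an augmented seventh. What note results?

E down a major seventh is F, so the target letter is F.
From Eb, an augmented seventh is 12 semitones down: Fbb.

Fbb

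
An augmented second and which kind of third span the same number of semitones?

minor

An augmented second spans 3 semitones.
A third spanning 3 semitones is minor (the major third is 4).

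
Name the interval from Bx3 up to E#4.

diminished fourth

Counting letters B–C–D–E gives a fourth.
B##→E# = 4 semitones, 1 narrower than the perfect fourth (5), so diminished.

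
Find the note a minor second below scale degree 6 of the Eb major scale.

B

Scale degree 6 of Eb major is C.
A minor second (1 semitone) below C lands on the letter B, giving B.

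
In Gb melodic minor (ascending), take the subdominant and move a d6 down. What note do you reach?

E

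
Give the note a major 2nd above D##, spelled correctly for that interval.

E##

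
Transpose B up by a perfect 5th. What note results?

F#

A fifth above B lands on the letter F.
A perfect fifth spans 7 semitones, so B moves to pitch class 6. On the letter F that is F#.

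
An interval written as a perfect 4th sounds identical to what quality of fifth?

doubly diminished

A perfect fourth spans 5 semitones.
A fifth spanning 5 semitones is doubly diminished (the perfect fifth is 7).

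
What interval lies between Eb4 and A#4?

Counting letters E–F–G–A gives a fourth.
Eb→A# = 7 semitones, 2 wider than the perfect fourth (5), so doubly augmented.

doubly augmented fourth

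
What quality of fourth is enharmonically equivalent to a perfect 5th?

doubly augmented

A perfect fifth spans 7 semitones.
A fourth spanning 7 semitones is doubly augmented (the perfect fourth is 5).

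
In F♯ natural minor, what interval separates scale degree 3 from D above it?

perfect fourth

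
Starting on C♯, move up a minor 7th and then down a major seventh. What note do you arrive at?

C

A minor seventh up from C# is B (letter B, 10 semitones up).
A major seventh down from B is C (letter C, 11 semitones down).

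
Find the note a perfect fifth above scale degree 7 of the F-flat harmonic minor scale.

Bb

Scale degree 7 of Fb harmonic minor is Eb.
A perfect fifth (7 semitones) above Eb lands on the letter B, giving Bb.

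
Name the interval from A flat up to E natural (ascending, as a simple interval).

augmented fifth

Counting letters A–B–C–D–E gives a fifth.
Ab→E = 8 semitones, 1 wider than the perfect fifth (7), so augmented.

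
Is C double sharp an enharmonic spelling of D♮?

Yes

C## is pitch class 2; D is pitch class 2.
All spellings map to pitch class 2, so they are enharmonically equivalent.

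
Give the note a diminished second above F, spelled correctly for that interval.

Gbb

A second above F lands on the letter G.
A diminished second spans 0 semitones, so F moves to pitch class 5. On the letter G that is Gbb.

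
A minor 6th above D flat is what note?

Bbb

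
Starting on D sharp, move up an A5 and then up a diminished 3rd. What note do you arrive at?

An augmented fifth up from D# is A## (letter A, 8 semitones up).
A diminished third up from A## is C# (letter C, 2 semitones up).

C#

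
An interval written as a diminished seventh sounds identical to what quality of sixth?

major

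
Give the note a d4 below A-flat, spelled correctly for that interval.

A fourth below A lands on the letter E.
A diminished fourth spans 4 semitones, so Ab moves to pitch class 4. On the letter E that is E.

E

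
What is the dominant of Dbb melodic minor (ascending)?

Abb

The Dbb melodic minor (ascending) scale runs Dbb Ebb Fbb Gbb Abb Bbb Cb.
Degree 5 is Abb.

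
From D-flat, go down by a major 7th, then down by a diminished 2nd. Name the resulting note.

A major seventh down from Db is Ebb (letter E, 11 semitones down).
A diminished second down from Ebb is D (letter D, 0 semitones down).

D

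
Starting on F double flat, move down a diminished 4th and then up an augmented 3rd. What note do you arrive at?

A diminished fourth down from Fbb is Cb (letter C, 4 semitones down).
An augmented third up from Cb is E (letter E, 5 semitones up).

E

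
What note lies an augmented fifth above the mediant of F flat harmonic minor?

The mediant of Fb harmonic minor is Abb.
An augmented fifth (8 semitones) above Abb lands on the letter E, giving Eb.

Eb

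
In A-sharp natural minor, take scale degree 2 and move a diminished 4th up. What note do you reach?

E

Scale degree 2 of A# natural minor is B#.
A diminished fourth (4 semitones) above B# lands on the letter E, giving E.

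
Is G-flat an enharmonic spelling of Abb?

Gb is pitch class 6; Abb is pitch class 7.
The pitch classes differ (6 vs. 7), so they are not enharmonic equivalents.

No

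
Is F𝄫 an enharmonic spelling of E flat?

Yes

Fbb = pitch class 3 and Eb = pitch class 3 — the same pitch class, so they are enharmonic equivalents.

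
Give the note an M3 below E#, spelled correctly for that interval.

E down a major third is C, so the target letter is C.
From E#, a major third is 4 semitones down: C#.

C#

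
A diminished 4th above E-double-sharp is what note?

A#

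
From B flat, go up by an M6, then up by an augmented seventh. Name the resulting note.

A major sixth up from Bb is G (letter G, 9 semitones up).
An augmented seventh up from G is F## (letter F, 12 semitones up).

F##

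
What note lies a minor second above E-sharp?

A second above E lands on the letter F.
A minor second spans 1 semitone, so E# moves to pitch class 6. On the letter F that is F#.

F#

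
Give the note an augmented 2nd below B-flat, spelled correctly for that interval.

Abb

A second below B lands on the letter A.
An augmented second spans 3 semitones, so Bb moves to pitch class 7. On the letter A that is Abb.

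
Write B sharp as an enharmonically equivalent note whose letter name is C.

B# is pitch class 0. The letter C alone is pitch class 0.
Pitch class 0 on C needs no accidental: C.

C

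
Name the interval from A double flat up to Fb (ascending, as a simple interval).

major sixth

Counting letters A–B–C–D–E–F gives a sixth.
Abb→Fb = 9 semitones, exactly the major sixth.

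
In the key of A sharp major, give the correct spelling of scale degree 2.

Degree 2 takes the letter 1 step above A, which is B.
In major, degree 2 sits 2 semitones above the tonic. A# + 2 semitones is pitch class 0, spelled on B as B#.

B#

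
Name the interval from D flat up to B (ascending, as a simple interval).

The letter names run D→B, a span of 5 letter steps, so the interval is some kind of sixth.
Db to B is 10 semitones. A major sixth is 9, so 10 makes it augmented.

augmented sixth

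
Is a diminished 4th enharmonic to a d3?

A diminished fourth spans 4 semitones; a diminished third spans 2.
The spans differ, so they are not enharmonic equivalents.

No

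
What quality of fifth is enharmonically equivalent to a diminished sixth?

perfect

A diminished sixth spans 7 semitones.
A fifth spanning 7 semitones is perfect (the perfect fifth is 7).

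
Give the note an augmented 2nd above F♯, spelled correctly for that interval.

F up a major second is G, so the target letter is G.
From F#, an augmented second is 3 semitones up: G##.

G##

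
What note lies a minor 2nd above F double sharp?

F up a major second is G, so the target letter is G.
From F##, a minor second is 1 semitone up: G#.

G#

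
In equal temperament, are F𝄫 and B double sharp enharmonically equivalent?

No

Fbb is pitch class 3; B## is pitch class 1.
The pitch classes differ (3 vs. 1), so they are not enharmonic equivalents.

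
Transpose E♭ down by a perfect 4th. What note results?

Bb

A fourth below E lands on the letter B.
A perfect fourth spans 5 semitones, so Eb moves to pitch class 10. On the letter B that is Bb.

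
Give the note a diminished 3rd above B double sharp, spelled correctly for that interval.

B up a major third is D#, so the target letter is D.
From B##, a diminished third is 2 semitones up: D#.

D#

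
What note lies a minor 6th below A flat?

C

A sixth below A lands on the letter C.
A minor sixth spans 8 semitones, so Ab moves to pitch class 0. On the letter C that is C.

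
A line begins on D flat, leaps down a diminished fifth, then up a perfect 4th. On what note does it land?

A diminished fifth down from Db is G (letter G, 6 semitones down).
A perfect fourth up from G is C (letter C, 5 semitones up).

C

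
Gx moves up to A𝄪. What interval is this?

Counting letters G–A gives a second.
G##→A## = 2 semitones, exactly the major second.

major second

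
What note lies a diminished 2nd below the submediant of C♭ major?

G#

The submediant of Cb major is Ab.
A diminished second (0 semitones) below Ab lands on the letter G, giving G#.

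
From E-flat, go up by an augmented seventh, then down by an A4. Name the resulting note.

An augmented seventh up from Eb is D# (letter D, 12 semitones up).
An augmented fourth down from D# is A (letter A, 6 semitones down).

A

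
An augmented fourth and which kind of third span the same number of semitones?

doubly augmented

An augmented fourth spans 6 semitones.
A third spanning 6 semitones is doubly augmented (the major third is 4).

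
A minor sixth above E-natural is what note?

E up a major sixth is C#, so the target letter is C.
From E, a minor sixth is 8 semitones up: C.

C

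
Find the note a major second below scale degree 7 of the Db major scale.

Bb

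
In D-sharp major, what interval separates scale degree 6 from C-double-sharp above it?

Scale degree 6 of D# major is B#.
B# up to C##: letters B→C make it a second; 2 semitones makes it major.

major second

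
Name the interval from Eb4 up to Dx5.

doubly augmented seventh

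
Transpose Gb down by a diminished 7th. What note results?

A

A seventh below G lands on the letter A.
A diminished seventh spans 9 semitones, so Gb moves to pitch class 9. On the letter A that is A.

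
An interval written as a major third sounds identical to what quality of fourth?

A major third spans 4 semitones.
A fourth spanning 4 semitones is diminished (the perfect fourth is 5).

diminished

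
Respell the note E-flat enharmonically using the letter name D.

Plain D sits 1 semitone below Eb, so on the letter D the same pitch needs a sharp: D#.

D#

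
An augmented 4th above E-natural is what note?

A#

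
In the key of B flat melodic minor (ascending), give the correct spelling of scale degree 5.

F

Degree 5 takes the letter 4 steps above B, which is F.
In melodic minor (ascending), degree 5 sits 7 semitones above the tonic. Bb + 7 semitones is pitch class 5, spelled on F as F.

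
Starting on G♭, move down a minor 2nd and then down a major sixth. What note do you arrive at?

Ab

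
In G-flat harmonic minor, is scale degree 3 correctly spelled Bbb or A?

Each scale degree takes a distinct letter name. Degree 3 of a scale on G must use the letter B.
Bbb and A are enharmonically the same pitch, but only Bbb uses the letter B, so it is the correct spelling here.

Bbb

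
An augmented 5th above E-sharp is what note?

E up a perfect fifth is B, so the target letter is B.
From E#, an augmented fifth is 8 semitones up: B##.

B##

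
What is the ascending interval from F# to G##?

Counting letters F–G gives a second.
F#→G## = 3 semitones, 1 wider than the major second (2), so augmented.

augmented second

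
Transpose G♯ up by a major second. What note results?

A second above G lands on the letter A.
A major second spans 2 semitones, so G# moves to pitch class 10. On the letter A that is A#.

A#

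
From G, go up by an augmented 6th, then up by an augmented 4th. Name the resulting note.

A##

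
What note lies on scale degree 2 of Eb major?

F

Degree 2 takes the letter 1 step above E, which is F.
In major, degree 2 sits 2 semitones above the tonic. Eb + 2 semitones is pitch class 5, spelled on F as F.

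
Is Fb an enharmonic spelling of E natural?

Fb is pitch class 4; E is pitch class 4.
All spellings map to pitch class 4, so they are enharmonically equivalent.

Yes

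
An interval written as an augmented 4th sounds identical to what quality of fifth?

diminished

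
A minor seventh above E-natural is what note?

E up a major seventh is D#, so the target letter is D.
From E, a minor seventh is 10 semitones up: D.

D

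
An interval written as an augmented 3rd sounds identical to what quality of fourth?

An augmented third spans 5 semitones.
A fourth spanning 5 semitones is perfect (the perfect fourth is 5).

perfect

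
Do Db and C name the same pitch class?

Two spellings are enharmonically equivalent only if they share a pitch class.
Here Db → 1, C → 0; 0 ≠ 1, so they are not.

No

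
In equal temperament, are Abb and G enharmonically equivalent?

Abb = pitch class 7 and G = pitch class 7 — the same pitch class, so they are enharmonic equivalents.

Yes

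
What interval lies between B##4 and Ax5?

The letter names run B→A, a span of 6 letter steps, so the interval is some kind of seventh.
B## to A## is 10 semitones. A major seventh is 11, so 10 makes it minor.

minor seventh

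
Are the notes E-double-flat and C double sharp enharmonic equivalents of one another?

Yes

Ebb is pitch class 2; C## is pitch class 2.
All spellings map to pitch class 2, so they are enharmonically equivalent.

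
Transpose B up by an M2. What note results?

C#

A second above B lands on the letter C.
A major second spans 2 semitones, so B moves to pitch class 1. On the letter C that is C#.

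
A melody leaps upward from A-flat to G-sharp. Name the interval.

Counting letters A–B–C–D–E–F–G gives a seventh.
Ab→G# = 12 semitones, 1 wider than the major seventh (11), so augmented.

augmented seventh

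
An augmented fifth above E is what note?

B#

E up a perfect fifth is B, so the target letter is B.
From E, an augmented fifth is 8 semitones up: B#.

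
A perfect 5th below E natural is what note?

A fifth below E lands on the letter A.
A perfect fifth spans 7 semitones, so E moves to pitch class 9. On the letter A that is A.

A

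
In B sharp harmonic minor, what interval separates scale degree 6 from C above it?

diminished fourth

Scale degree 6 of B# harmonic minor is G#.
G# up to C: letters G→C make it a fourth; 4 semitones makes it diminished.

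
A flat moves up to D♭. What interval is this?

Counting letters A–B–C–D gives a fourth.
Ab→Db = 5 semitones, exactly the perfect fourth.

perfect fourth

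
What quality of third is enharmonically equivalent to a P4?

augmented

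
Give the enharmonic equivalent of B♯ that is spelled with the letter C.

Plain C sits at the same pitch as B#, so on the letter C the same pitch needs a natural: C.

C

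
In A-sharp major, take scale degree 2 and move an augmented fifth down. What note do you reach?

E

Scale degree 2 of A# major is B#.
An augmented fifth (8 semitones) below B# lands on the letter E, giving E.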